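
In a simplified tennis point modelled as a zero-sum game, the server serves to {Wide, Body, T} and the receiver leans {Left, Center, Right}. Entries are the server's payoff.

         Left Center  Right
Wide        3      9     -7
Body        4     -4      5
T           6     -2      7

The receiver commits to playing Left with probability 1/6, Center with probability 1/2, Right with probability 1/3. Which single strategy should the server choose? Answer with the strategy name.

Expected payoff of Wide: (1/6)·3 + (1/2)·9 + (1/3)·(-7) = 8/3.
Expected payoff of Body: (1/6)·4 + (1/2)·(-4) + (1/3)·5 = 1/3.
Expected payoff of T: (1/6)·6 + (1/2)·(-2) + (1/3)·7 = 7/3.
The largest is 8/3, so the server's best response is Wide.

Wide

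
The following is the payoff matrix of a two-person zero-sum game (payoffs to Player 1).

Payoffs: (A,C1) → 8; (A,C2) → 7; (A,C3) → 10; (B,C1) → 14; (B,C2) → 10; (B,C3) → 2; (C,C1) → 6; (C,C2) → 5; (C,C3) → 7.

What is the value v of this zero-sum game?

Row minima: A → 7, B → 2, C → 5; maximin = 7.
Column maxima: C1 → 14, C2 → 10, C3 → 10; minimax = 10.
7 ≠ 10, so there is no saddle point; optimal play is mixed.
C is strictly dominated by A, so Player 1 never plays it.
C1 is strictly dominated by C2 (it gives Player 1 strictly more in every row), so Player 2 never plays it.
On the remaining 2×2 (A, B vs C2, C3):
Let Player 1 play A with probability p. Expected payoff against C2: 7p + 10(1−p) = −3p + 10; against C3: 10p + 2(1−p) = 8p + 2.
Setting these equal: −3p + 10 = 8p + 2 ⇒ −11p = -8 ⇒ p = 8/11, and the value is (-3)·(8/11) + 10 = 86/11.
For Player 2: with q = P(C2), equating A's and B's payoffs gives −3q + 10 = 8q + 2 ⇒ q = 8/11.

86/11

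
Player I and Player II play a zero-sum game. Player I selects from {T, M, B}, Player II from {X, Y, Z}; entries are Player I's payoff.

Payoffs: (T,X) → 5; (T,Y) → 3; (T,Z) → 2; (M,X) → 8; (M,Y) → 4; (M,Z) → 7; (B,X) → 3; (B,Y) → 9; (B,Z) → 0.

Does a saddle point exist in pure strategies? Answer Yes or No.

No

Row minima: T → 2, M → 4, B → 0; maximin = 4.
Column maxima: X → 8, Y → 9, Z → 7; minimax = 7.
4 ≠ 7, so no pure-strategy equilibrium exists.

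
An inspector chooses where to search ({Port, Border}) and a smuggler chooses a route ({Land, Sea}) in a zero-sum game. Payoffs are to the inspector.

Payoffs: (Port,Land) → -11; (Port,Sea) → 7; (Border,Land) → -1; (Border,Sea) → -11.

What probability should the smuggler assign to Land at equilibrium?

Row minima: Port → -11, Border → -11; maximin = -11.
Column maxima: Land → -1, Sea → 7; minimax = -1.
-11 ≠ -1, so there is no saddle point; optimal play is mixed.
Let the inspector play Port with probability p. Expected payoff against Land: (-11)p + (-1)(1−p) = −10p − 1; against Sea: 7p + (-11)(1−p) = 18p − 11.
Setting these equal: −10p − 1 = 18p − 11 ⇒ −28p = -10 ⇒ p = 5/14, and the value is (-10)·(5/14) − 1 = -32/7.
For the smuggler: with q = P(Land), equating Port's and Border's payoffs gives −18q + 7 = 10q − 11 ⇒ q = 9/14.

9/14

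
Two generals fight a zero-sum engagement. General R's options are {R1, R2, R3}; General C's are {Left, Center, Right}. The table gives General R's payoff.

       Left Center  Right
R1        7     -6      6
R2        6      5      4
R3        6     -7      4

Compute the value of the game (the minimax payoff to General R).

54/13

Row minima: R1 → -6, R2 → 4, R3 → -7; maximin = 4.
Column maxima: Left → 7, Center → 5, Right → 6; minimax = 5.
4 ≠ 5, so there is no saddle point; optimal play is mixed.
R3 is strictly dominated by R1, so General R never plays it.
Left is strictly dominated by Center (it gives General R strictly more in every row), so General C never plays it.
On the remaining 2×2 (R1, R2 vs Center, Right):
Let General R play R1 with probability p. Expected payoff against Center: (-6)p + 5(1−p) = −11p + 5; against Right: 6p + 4(1−p) = 2p + 4.
Setting these equal: −11p + 5 = 2p + 4 ⇒ −13p = -1 ⇒ p = 1/13, and the value is (-11)·(1/13) + 5 = 54/13.
For General C: with q = P(Center), equating R1's and R2's payoffs gives −12q + 6 = q + 4 ⇒ q = 2/13.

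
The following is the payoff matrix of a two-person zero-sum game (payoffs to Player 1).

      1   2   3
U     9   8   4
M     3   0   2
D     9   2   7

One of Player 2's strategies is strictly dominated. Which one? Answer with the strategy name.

2 holds Player 1's payoff strictly below 1 in every row: 8 < 9, 0 < 3, 2 < 9.
So 1 is strictly dominated for Player 2.

1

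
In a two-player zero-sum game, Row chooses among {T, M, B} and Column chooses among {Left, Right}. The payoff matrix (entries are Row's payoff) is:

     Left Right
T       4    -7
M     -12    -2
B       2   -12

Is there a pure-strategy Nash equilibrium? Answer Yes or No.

No

Row minima: T → -7, M → -12, B → -12; maximin = -7.
Column maxima: Left → 4, Right → -2; minimax = -2.
-7 ≠ -2, so no pure-strategy equilibrium exists.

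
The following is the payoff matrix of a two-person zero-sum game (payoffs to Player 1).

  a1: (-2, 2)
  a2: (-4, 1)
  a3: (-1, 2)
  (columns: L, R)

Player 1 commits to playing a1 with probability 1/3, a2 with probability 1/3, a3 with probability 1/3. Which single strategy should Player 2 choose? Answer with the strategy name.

L

If Player 2 plays L, Player 1's expected payoff is (1/3)·(-2) + (1/3)·(-4) + (1/3)·(-1) = -7/3.
If Player 2 plays R, Player 1's expected payoff is (1/3)·2 + (1/3)·1 + (1/3)·2 = 5/3.
Player 2 minimizes Player 1's payoff; the smallest is -7/3, so the best response is L.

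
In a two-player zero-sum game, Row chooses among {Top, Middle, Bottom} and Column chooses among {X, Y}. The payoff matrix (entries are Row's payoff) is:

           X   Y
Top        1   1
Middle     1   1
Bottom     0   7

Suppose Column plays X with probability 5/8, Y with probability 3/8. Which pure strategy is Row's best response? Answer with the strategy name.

Expected payoff of Top: (5/8)·1 + (3/8)·1 = 1.
Expected payoff of Middle: (5/8)·1 + (3/8)·1 = 1.
Expected payoff of Bottom: (5/8)·0 + (3/8)·7 = 21/8.
The largest is 21/8, so Row's best response is Bottom.

Bottom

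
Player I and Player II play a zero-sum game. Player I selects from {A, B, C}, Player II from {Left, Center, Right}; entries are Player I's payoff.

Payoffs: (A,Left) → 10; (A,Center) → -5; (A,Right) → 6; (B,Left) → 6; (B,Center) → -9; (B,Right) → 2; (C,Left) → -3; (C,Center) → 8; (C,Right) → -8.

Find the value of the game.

Row minima: A → -5, B → -9, C → -8; maximin = -5.
Column maxima: Left → 10, Center → 8, Right → 6; minimax = 6.
-5 ≠ 6, so there is no saddle point; optimal play is mixed.
B is strictly dominated by A, so Player I never plays it.
Left is strictly dominated by Right (it gives Player I strictly more in every row), so Player II never plays it.
On the remaining 2×2 (A, C vs Center, Right):
Let Player I play A with probability p. Expected payoff against Center: (-5)p + 8(1−p) = −13p + 8; against Right: 6p + (-8)(1−p) = 14p − 8.
Setting these equal: −13p + 8 = 14p − 8 ⇒ −27p = -16 ⇒ p = 16/27, and the value is (-13)·(16/27) + 8 = 8/27.
For Player II: with q = P(Center), equating A's and C's payoffs gives −11q + 6 = 16q − 8 ⇒ q = 14/27.

8/27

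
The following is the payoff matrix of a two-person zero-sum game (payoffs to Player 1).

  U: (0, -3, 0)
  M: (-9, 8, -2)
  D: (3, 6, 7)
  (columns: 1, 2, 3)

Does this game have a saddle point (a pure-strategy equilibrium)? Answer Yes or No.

Row minima: U → -3, M → -9, D → 3; maximin = 3.
Column maxima: 1 → 3, 2 → 8, 3 → 7; minimax = 3.
maximin = minimax = 3, so a saddle point exists.

Yes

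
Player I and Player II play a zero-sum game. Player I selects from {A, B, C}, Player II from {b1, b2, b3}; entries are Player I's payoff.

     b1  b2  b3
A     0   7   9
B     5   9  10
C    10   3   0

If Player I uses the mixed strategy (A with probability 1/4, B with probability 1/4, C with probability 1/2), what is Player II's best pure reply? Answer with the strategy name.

If Player II plays b1, Player I's expected payoff is (1/4)·0 + (1/4)·5 + (1/2)·10 = 25/4.
If Player II plays b2, Player I's expected payoff is (1/4)·7 + (1/4)·9 + (1/2)·3 = 11/2.
If Player II plays b3, Player I's expected payoff is (1/4)·9 + (1/4)·10 + (1/2)·0 = 19/4.
Player II minimizes Player I's payoff; the smallest is 19/4, so the best response is b3.

b3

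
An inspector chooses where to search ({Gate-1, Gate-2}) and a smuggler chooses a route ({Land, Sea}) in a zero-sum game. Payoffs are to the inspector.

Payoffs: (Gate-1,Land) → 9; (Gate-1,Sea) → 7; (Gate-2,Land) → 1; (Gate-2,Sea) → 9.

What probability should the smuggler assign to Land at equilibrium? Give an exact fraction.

Row minima: Gate-1 → 7, Gate-2 → 1; maximin = 7.
Column maxima: Land → 9, Sea → 9; minimax = 9.
7 ≠ 9, so there is no saddle point; optimal play is mixed.
Let the inspector play Gate-1 with probability p. Expected payoff against Land: 9p + 1(1−p) = 8p + 1; against Sea: 7p + 9(1−p) = −2p + 9.
Setting these equal: 8p + 1 = −2p + 9 ⇒ 10p = 8 ⇒ p = 4/5, and the value is (8)·(4/5) + 1 = 37/5.
For the smuggler: with q = P(Land), equating Gate-1's and Gate-2's payoffs gives 2q + 7 = −8q + 9 ⇒ q = 1/5.

1/5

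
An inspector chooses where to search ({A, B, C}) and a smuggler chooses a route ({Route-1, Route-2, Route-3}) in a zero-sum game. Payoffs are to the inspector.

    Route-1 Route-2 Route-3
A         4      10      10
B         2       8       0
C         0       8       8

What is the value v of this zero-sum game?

Row minima: A → 4, B → 0, C → 0; maximin = 4.
Column maxima: Route-1 → 4, Route-2 → 10, Route-3 → 10; minimax = 4.
Since maximin = minimax = 4, there is a saddle point and the value is 4.

4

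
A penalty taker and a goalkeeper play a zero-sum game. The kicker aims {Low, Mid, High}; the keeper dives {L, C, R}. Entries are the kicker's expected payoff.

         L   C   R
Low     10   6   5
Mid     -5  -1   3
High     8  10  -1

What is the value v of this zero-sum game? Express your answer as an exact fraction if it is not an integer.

5

Row minima: Low → 5, Mid → -5, High → -1; maximin = 5.
Column maxima: L → 10, C → 10, R → 5; minimax = 5.
Since maximin = minimax = 5, there is a saddle point and the value is 5.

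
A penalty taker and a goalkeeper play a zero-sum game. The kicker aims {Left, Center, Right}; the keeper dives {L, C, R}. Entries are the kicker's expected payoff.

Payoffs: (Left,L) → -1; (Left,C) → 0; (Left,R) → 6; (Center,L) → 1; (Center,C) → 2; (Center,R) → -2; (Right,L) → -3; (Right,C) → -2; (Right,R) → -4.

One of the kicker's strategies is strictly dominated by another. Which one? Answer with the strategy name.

Left gives a strictly higher payoff than Right against every column: -1 > -3, 0 > -2, 6 > -4.
So Right is strictly dominated and the kicker never plays it.

Right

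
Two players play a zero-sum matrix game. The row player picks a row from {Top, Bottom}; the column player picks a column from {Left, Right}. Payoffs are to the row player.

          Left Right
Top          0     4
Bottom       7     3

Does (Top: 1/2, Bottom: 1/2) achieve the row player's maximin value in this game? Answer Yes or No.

Against Left this mix gives (1/2)·0 + (1/2)·7 = 7/2.
Against Right this mix gives (1/2)·4 + (1/2)·3 = 7/2.
All of the column player's active replies (Left, Right) yield 7/2, and no column does worse for the row player. The mix makes the column player indifferent and guarantees 7/2, so it is optimal.

Yes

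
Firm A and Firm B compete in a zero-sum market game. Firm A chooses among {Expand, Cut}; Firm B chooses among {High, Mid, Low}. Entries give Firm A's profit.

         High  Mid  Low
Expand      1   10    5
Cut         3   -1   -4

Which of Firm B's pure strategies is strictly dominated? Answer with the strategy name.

Low holds Firm A's payoff strictly below Mid in every row: 5 < 10, -4 < -1.
So Mid is strictly dominated for Firm B.

Mid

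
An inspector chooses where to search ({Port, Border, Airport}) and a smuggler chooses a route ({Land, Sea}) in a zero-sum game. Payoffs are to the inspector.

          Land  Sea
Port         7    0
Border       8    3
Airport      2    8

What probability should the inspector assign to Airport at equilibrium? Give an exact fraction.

Row minima: Port → 0, Border → 3, Airport → 2; maximin = 3.
Column maxima: Land → 8, Sea → 8; minimax = 8.
3 ≠ 8, so there is no saddle point; optimal play is mixed.
Port is strictly dominated by Border, so the inspector never plays it.
On the remaining 2×2 (Border, Airport vs Land, Sea):
Let the inspector play Border with probability p. Expected payoff against Land: 8p + 2(1−p) = 6p + 2; against Sea: 3p + 8(1−p) = −5p + 8.
Setting these equal: 6p + 2 = −5p + 8 ⇒ 11p = 6 ⇒ p = 6/11, and the value is (6)·(6/11) + 2 = 58/11.
For the smuggler: with q = P(Land), equating Border's and Airport's payoffs gives 5q + 3 = −6q + 8 ⇒ q = 5/11.

5/11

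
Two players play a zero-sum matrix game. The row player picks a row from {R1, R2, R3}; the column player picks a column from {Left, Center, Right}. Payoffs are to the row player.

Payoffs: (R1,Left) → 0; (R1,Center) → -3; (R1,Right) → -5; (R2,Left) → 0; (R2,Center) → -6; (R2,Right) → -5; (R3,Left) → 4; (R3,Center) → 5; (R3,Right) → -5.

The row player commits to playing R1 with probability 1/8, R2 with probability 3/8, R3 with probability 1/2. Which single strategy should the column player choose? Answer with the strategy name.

Right

If the column player plays Left, the row player's expected payoff is (1/8)·0 + (3/8)·0 + (1/2)·4 = 2.
If the column player plays Center, the row player's expected payoff is (1/8)·(-3) + (3/8)·(-6) + (1/2)·5 = -1/8.
If the column player plays Right, the row player's expected payoff is (1/8)·(-5) + (3/8)·(-5) + (1/2)·(-5) = -5.
The column player minimizes the row player's payoff; the smallest is -5, so the best response is Right.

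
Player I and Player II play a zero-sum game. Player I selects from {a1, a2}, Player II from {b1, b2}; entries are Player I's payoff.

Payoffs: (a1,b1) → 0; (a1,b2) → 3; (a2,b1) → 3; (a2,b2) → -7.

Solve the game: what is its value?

9/13

Row minima: a1 → 0, a2 → -7; maximin = 0.
Column maxima: b1 → 3, b2 → 3; minimax = 3.
0 ≠ 3, so there is no saddle point; optimal play is mixed.
Let Player I play a1 with probability p. Expected payoff against b1: 0p + 3(1−p) = −3p + 3; against b2: 3p + (-7)(1−p) = 10p − 7.
Setting these equal: −3p + 3 = 10p − 7 ⇒ −13p = -10 ⇒ p = 10/13, and the value is (-3)·(10/13) + 3 = 9/13.
For Player II: with q = P(b1), equating a1's and a2's payoffs gives −3q + 3 = 10q − 7 ⇒ q = 10/13.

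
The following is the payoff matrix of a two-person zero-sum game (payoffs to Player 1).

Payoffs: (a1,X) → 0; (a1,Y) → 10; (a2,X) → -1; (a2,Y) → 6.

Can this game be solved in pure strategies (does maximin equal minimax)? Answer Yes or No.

Yes

Row minima: a1 → 0, a2 → -1; maximin = 0.
Column maxima: X → 0, Y → 10; minimax = 0.
maximin = minimax = 0, so a saddle point exists.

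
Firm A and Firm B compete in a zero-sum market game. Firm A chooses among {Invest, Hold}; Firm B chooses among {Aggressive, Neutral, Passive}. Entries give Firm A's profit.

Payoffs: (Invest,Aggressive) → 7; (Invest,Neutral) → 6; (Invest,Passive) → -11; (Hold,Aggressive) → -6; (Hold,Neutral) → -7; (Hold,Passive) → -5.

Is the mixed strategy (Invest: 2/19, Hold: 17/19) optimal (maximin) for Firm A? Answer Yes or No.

Yes

Against Aggressive this mix gives (2/19)·7 + (17/19)·(-6) = -88/19.
Against Neutral this mix gives (2/19)·6 + (17/19)·(-7) = -107/19.
Against Passive this mix gives (2/19)·(-11) + (17/19)·(-5) = -107/19.
All of Firm B's active replies (Neutral, Passive) yield -107/19, and no column does worse for Firm A. The mix makes Firm B indifferent and guarantees -107/19, so it is optimal.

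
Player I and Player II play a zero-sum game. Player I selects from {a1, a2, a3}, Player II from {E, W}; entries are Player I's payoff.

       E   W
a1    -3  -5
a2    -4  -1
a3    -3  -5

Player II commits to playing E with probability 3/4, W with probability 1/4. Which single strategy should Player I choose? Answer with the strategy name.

Expected payoff of a1: (3/4)·(-3) + (1/4)·(-5) = -7/2.
Expected payoff of a2: (3/4)·(-4) + (1/4)·(-1) = -13/4.
Expected payoff of a3: (3/4)·(-3) + (1/4)·(-5) = -7/2.
The largest is -13/4, so Player I's best response is a2.

a2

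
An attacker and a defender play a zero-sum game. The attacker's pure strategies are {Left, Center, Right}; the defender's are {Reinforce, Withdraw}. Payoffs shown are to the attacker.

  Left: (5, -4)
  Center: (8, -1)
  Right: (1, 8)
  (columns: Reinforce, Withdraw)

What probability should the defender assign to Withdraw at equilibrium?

Row minima: Left → -4, Center → -1, Right → 1; maximin = 1.
Column maxima: Reinforce → 8, Withdraw → 8; minimax = 8.
1 ≠ 8, so there is no saddle point; optimal play is mixed.
Left is strictly dominated by Center, so the attacker never plays it.
On the remaining 2×2 (Center, Right vs Reinforce, Withdraw):
Let the attacker play Center with probability p. Expected payoff against Reinforce: 8p + 1(1−p) = 7p + 1; against Withdraw: (-1)p + 8(1−p) = −9p + 8.
Setting these equal: 7p + 1 = −9p + 8 ⇒ 16p = 7 ⇒ p = 7/16, and the value is (7)·(7/16) + 1 = 65/16.
For the defender: with q = P(Reinforce), equating Center's and Right's payoffs gives 9q − 1 = −7q + 8 ⇒ q = 9/16.

7/16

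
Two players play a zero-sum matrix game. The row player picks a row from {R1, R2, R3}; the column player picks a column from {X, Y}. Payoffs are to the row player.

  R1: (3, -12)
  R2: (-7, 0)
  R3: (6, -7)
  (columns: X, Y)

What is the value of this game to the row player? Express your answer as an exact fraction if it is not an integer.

-49/20

Row minima: R1 → -12, R2 → -7, R3 → -7; maximin = -7.
Column maxima: X → 6, Y → 0; minimax = 0.
-7 ≠ 0, so there is no saddle point; optimal play is mixed.
R1 is strictly dominated by R3, so the row player never plays it.
On the remaining 2×2 (R2, R3 vs X, Y):
Let the row player play R2 with probability p. Expected payoff against X: (-7)p + 6(1−p) = −13p + 6; against Y: 0p + (-7)(1−p) = 7p − 7.
Setting these equal: −13p + 6 = 7p − 7 ⇒ −20p = -13 ⇒ p = 13/20, and the value is (-13)·(13/20) + 6 = -49/20.
For the column player: with q = P(X), equating R2's and R3's payoffs gives −7q = 13q − 7 ⇒ q = 7/20.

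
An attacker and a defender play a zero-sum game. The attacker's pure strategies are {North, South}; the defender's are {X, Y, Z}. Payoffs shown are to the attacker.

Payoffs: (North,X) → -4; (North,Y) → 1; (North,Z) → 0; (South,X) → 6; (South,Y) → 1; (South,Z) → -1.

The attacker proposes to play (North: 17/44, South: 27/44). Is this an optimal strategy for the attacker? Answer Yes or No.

No

Against X this mix gives (17/44)·(-4) + (27/44)·6 = 47/22.
Against Y this mix gives (17/44)·1 + (27/44)·1 = 1.
Against Z this mix gives (17/44)·0 + (27/44)·(-1) = -27/44.
The defender will play Z, holding the attacker to -27/44. Shifting weight toward the row that does better against Z would raise this floor (the equalizing mix achieves -4/11 against both Z and X), so the proposed strategy is not optimal.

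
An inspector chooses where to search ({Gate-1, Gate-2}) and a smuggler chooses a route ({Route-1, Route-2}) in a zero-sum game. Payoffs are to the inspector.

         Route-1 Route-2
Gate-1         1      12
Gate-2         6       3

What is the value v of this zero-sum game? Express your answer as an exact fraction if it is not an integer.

Row minima: Gate-1 → 1, Gate-2 → 3; maximin = 3.
Column maxima: Route-1 → 6, Route-2 → 12; minimax = 6.
3 ≠ 6, so there is no saddle point; optimal play is mixed.
Let the inspector play Gate-1 with probability p. Expected payoff against Route-1: 1p + 6(1−p) = −5p + 6; against Route-2: 12p + 3(1−p) = 9p + 3.
Setting these equal: −5p + 6 = 9p + 3 ⇒ −14p = -3 ⇒ p = 3/14, and the value is (-5)·(3/14) + 6 = 69/14.
For the smuggler: with q = P(Route-1), equating Gate-1's and Gate-2's payoffs gives −11q + 12 = 3q + 3 ⇒ q = 9/14.

69/14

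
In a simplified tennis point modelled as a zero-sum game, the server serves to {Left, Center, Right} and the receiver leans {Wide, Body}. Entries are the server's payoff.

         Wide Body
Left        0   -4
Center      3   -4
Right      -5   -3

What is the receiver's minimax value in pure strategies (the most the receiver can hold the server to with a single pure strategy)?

-3

Column maxima: Wide → 3, Body → -3.
The smallest of these is -3.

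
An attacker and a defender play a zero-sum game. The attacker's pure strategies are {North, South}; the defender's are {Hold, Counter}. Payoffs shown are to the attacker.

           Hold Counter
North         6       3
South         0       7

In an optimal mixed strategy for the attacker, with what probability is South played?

Row minima: North → 3, South → 0; maximin = 3.
Column maxima: Hold → 6, Counter → 7; minimax = 6.
3 ≠ 6, so there is no saddle point; optimal play is mixed.
Let the attacker play North with probability p. Expected payoff against Hold: 6p + 0(1−p) = 6p; against Counter: 3p + 7(1−p) = −4p + 7.
Setting these equal: 6p = −4p + 7 ⇒ 10p = 7 ⇒ p = 7/10, and the value is (6)·(7/10) = 21/5.
For the defender: with q = P(Hold), equating North's and South's payoffs gives 3q + 3 = −7q + 7 ⇒ q = 2/5.

3/10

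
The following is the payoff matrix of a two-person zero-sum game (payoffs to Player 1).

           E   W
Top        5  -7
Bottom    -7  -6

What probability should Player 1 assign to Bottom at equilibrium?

Row minima: Top → -7, Bottom → -7; maximin = -7.
Column maxima: E → 5, W → -6; minimax = -6.
-7 ≠ -6, so there is no saddle point; optimal play is mixed.
Let Player 1 play Top with probability p. Expected payoff against E: 5p + (-7)(1−p) = 12p − 7; against W: (-7)p + (-6)(1−p) = −p − 6.
Setting these equal: 12p − 7 = −p − 6 ⇒ 13p = 1 ⇒ p = 1/13, and the value is (12)·(1/13) − 7 = -79/13.
For Player 2: with q = P(E), equating Top's and Bottom's payoffs gives 12q − 7 = −q − 6 ⇒ q = 1/13.

12/13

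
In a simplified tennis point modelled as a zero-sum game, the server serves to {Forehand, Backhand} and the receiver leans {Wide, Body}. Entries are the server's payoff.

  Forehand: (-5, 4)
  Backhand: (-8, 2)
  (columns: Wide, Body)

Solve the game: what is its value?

-5

Row minima: Forehand → -5, Backhand → -8; maximin = -5.
Column maxima: Wide → -5, Body → 4; minimax = -5.
Since maximin = minimax = -5, there is a saddle point and the value is -5.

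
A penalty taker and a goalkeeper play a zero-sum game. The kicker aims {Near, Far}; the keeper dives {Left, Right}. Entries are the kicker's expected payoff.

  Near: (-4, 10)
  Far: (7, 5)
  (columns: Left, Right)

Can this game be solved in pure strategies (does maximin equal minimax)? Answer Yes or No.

Row minima: Near → -4, Far → 5; maximin = 5.
Column maxima: Left → 7, Right → 10; minimax = 7.
5 ≠ 7, so no pure-strategy equilibrium exists.

No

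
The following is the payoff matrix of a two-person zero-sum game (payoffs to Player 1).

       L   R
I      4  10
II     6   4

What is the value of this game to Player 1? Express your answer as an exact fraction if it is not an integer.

Row minima: I → 4, II → 4; maximin = 4.
Column maxima: L → 6, R → 10; minimax = 6.
4 ≠ 6, so there is no saddle point; optimal play is mixed.
Let Player 1 play I with probability p. Expected payoff against L: 4p + 6(1−p) = −2p + 6; against R: 10p + 4(1−p) = 6p + 4.
Setting these equal: −2p + 6 = 6p + 4 ⇒ −8p = -2 ⇒ p = 1/4, and the value is (-2)·(1/4) + 6 = 11/2.
For Player 2: with q = P(L), equating I's and II's payoffs gives −6q + 10 = 2q + 4 ⇒ q = 3/4.

11/2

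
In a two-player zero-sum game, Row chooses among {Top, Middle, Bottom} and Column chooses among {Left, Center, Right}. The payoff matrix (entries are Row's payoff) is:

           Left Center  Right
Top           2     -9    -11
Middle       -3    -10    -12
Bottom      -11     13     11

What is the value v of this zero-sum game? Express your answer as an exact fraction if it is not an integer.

-99/35

Row minima: Top → -11, Middle → -12, Bottom → -11; maximin = -11.
Column maxima: Left → 2, Center → 13, Right → 11; minimax = 2.
-11 ≠ 2, so there is no saddle point; optimal play is mixed.
Middle is strictly dominated by Top, so Row never plays it.
Center is strictly dominated by Right (it gives Row strictly more in every row), so Column never plays it.
On the remaining 2×2 (Top, Bottom vs Left, Right):
Let Row play Top with probability p. Expected payoff against Left: 2p + (-11)(1−p) = 13p − 11; against Right: (-11)p + 11(1−p) = −22p + 11.
Setting these equal: 13p − 11 = −22p + 11 ⇒ 35p = 22 ⇒ p = 22/35, and the value is (13)·(22/35) − 11 = -99/35.
For Column: with q = P(Left), equating Top's and Bottom's payoffs gives 13q − 11 = −22q + 11 ⇒ q = 22/35.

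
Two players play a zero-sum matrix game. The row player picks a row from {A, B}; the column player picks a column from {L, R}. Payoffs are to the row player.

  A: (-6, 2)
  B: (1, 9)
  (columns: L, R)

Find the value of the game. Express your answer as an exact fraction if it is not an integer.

1

Row minima: A → -6, B → 1; maximin = 1.
Column maxima: L → 1, R → 9; minimax = 1.
Since maximin = minimax = 1, there is a saddle point and the value is 1.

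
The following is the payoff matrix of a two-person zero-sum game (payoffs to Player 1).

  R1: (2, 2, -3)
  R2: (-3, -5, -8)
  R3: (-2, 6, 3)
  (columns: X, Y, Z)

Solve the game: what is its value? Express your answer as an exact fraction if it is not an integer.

0

Row minima: R1 → -3, R2 → -8, R3 → -2; maximin = -2.
Column maxima: X → 2, Y → 6, Z → 3; minimax = 2.
-2 ≠ 2, so there is no saddle point; optimal play is mixed.
R2 is strictly dominated by R1, so Player 1 never plays it.
Y is strictly dominated by Z (it gives Player 1 strictly more in every row), so Player 2 never plays it.
On the remaining 2×2 (R1, R3 vs X, Z):
Let Player 1 play R1 with probability p. Expected payoff against X: 2p + (-2)(1−p) = 4p − 2; against Z: (-3)p + 3(1−p) = −6p + 3.
Setting these equal: 4p − 2 = −6p + 3 ⇒ 10p = 5 ⇒ p = 1/2, and the value is (4)·(1/2) − 2 = 0.
For Player 2: with q = P(X), equating R1's and R3's payoffs gives 5q − 3 = −5q + 3 ⇒ q = 3/5.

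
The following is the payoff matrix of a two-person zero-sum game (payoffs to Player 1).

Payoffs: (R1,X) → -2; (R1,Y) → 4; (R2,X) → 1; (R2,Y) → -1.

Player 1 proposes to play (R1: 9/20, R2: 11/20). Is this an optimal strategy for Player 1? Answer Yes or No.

Against X this mix gives (9/20)·(-2) + (11/20)·1 = -7/20.
Against Y this mix gives (9/20)·4 + (11/20)·(-1) = 5/4.
Player 2 will play X, holding Player 1 to -7/20. Shifting weight toward the row that does better against X would raise this floor (the equalizing mix achieves 1/4 against both X and Y), so the proposed strategy is not optimal.

No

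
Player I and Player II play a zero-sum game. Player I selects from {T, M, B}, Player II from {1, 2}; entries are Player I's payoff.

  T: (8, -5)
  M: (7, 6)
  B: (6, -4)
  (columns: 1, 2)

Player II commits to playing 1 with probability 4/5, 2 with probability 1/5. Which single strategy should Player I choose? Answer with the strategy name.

Expected payoff of T: (4/5)·8 + (1/5)·(-5) = 27/5.
Expected payoff of M: (4/5)·7 + (1/5)·6 = 34/5.
Expected payoff of B: (4/5)·6 + (1/5)·(-4) = 4.
The largest is 34/5, so Player I's best response is M.

M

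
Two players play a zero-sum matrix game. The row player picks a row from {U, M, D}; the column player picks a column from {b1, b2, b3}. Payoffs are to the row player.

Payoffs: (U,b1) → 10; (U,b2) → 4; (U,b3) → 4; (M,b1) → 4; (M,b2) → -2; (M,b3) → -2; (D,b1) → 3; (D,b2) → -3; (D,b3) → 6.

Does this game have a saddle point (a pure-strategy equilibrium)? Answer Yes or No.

Row minima: U → 4, M → -2, D → -3; maximin = 4.
Column maxima: b1 → 10, b2 → 4, b3 → 6; minimax = 4.
maximin = minimax = 4, so a saddle point exists.

Yes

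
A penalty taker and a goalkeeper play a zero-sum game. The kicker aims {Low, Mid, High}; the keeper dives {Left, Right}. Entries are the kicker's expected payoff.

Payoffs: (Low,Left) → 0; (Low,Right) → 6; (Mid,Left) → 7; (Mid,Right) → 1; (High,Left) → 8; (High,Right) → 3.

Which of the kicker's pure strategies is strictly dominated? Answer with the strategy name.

High gives a strictly higher payoff than Mid against every column: 8 > 7, 3 > 1.
So Mid is strictly dominated and the kicker never plays it.

Mid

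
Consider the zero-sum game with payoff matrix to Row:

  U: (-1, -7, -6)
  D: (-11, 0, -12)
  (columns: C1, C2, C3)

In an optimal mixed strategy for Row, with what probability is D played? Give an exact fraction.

Row minima: U → -7, D → -12; maximin = -7.
Column maxima: C1 → -1, C2 → 0, C3 → -6; minimax = -6.
-7 ≠ -6, so there is no saddle point; optimal play is mixed.
C1 is strictly dominated by C3 (it gives Row strictly more in every row), so Column never plays it.
On the remaining 2×2 (U, D vs C2, C3):
Let Row play U with probability p. Expected payoff against C2: (-7)p + 0(1−p) = −7p; against C3: (-6)p + (-12)(1−p) = 6p − 12.
Setting these equal: −7p = 6p − 12 ⇒ −13p = -12 ⇒ p = 12/13, and the value is (-7)·(12/13) = -84/13.
For Column: with q = P(C2), equating U's and D's payoffs gives −q − 6 = 12q − 12 ⇒ q = 6/13.

1/13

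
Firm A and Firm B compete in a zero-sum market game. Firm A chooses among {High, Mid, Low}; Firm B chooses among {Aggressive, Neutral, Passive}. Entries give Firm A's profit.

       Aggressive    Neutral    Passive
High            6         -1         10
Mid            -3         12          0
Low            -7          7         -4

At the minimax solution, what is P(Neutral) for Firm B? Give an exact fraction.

9/22

Row minima: High → -1, Mid → -3, Low → -7; maximin = -1.
Column maxima: Aggressive → 6, Neutral → 12, Passive → 10; minimax = 6.
-1 ≠ 6, so there is no saddle point; optimal play is mixed.
Low is strictly dominated by Mid, so Firm A never plays it.
Passive is strictly dominated by Aggressive (it gives Firm A strictly more in every row), so Firm B never plays it.
On the remaining 2×2 (High, Mid vs Aggressive, Neutral):
Let Firm A play High with probability p. Expected payoff against Aggressive: 6p + (-3)(1−p) = 9p − 3; against Neutral: (-1)p + 12(1−p) = −13p + 12.
Setting these equal: 9p − 3 = −13p + 12 ⇒ 22p = 15 ⇒ p = 15/22, and the value is (9)·(15/22) − 3 = 69/22.
For Firm B: with q = P(Aggressive), equating High's and Mid's payoffs gives 7q − 1 = −15q + 12 ⇒ q = 13/22.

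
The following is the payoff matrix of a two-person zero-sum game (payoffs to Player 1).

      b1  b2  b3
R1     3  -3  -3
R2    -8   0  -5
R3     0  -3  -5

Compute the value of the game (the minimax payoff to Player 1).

Row minima: R1 → -3, R2 → -8, R3 → -5; maximin = -3.
Column maxima: b1 → 3, b2 → 0, b3 → -3; minimax = -3.
Since maximin = minimax = -3, there is a saddle point and the value is -3.

-3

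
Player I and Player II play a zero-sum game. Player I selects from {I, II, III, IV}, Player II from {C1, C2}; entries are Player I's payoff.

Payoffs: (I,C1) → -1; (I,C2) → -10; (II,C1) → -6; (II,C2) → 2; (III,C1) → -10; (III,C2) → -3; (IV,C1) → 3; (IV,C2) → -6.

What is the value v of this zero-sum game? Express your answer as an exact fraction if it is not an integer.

-30/17

Row minima: I → -10, II → -6, III → -10, IV → -6; maximin = -6.
Column maxima: C1 → 3, C2 → 2; minimax = 2.
-6 ≠ 2, so there is no saddle point; optimal play is mixed.
I is strictly dominated by IV, so Player I never plays it.
III is strictly dominated by II, so Player I never plays it.
On the remaining 2×2 (II, IV vs C1, C2):
Let Player I play II with probability p. Expected payoff against C1: (-6)p + 3(1−p) = −9p + 3; against C2: 2p + (-6)(1−p) = 8p − 6.
Setting these equal: −9p + 3 = 8p − 6 ⇒ −17p = -9 ⇒ p = 9/17, and the value is (-9)·(9/17) + 3 = -30/17.
For Player II: with q = P(C1), equating II's and IV's payoffs gives −8q + 2 = 9q − 6 ⇒ q = 8/17.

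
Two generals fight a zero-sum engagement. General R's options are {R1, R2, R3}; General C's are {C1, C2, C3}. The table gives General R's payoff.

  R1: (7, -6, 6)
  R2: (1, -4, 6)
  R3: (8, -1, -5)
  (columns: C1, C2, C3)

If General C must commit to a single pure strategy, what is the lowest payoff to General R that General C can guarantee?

-1

Column maxima: C1 → 8, C2 → -1, C3 → 6.
The smallest of these is -1.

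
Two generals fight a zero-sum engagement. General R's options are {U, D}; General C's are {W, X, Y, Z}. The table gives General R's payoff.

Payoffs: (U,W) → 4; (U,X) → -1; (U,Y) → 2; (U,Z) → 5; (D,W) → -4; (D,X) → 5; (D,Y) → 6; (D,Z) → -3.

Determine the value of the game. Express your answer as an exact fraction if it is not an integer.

Row minima: U → -1, D → -4; maximin = -1.
Column maxima: W → 4, X → 5, Y → 6, Z → 5; minimax = 4.
-1 ≠ 4, so there is no saddle point; optimal play is mixed.
Y is strictly dominated by X (it gives General R strictly more in every row), so General C never plays it.
Z is strictly dominated by W (it gives General R strictly more in every row), so General C never plays it.
On the remaining 2×2 (U, D vs W, X):
Let General R play U with probability p. Expected payoff against W: 4p + (-4)(1−p) = 8p − 4; against X: (-1)p + 5(1−p) = −6p + 5.
Setting these equal: 8p − 4 = −6p + 5 ⇒ 14p = 9 ⇒ p = 9/14, and the value is (8)·(9/14) − 4 = 8/7.
For General C: with q = P(W), equating U's and D's payoffs gives 5q − 1 = −9q + 5 ⇒ q = 3/7.

8/7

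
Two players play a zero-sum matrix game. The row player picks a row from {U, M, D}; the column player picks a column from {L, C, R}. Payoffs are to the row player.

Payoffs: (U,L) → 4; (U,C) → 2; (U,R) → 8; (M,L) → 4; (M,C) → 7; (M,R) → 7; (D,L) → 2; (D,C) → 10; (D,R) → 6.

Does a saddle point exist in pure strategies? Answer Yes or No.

Row minima: U → 2, M → 4, D → 2; maximin = 4.
Column maxima: L → 4, C → 10, R → 8; minimax = 4.
maximin = minimax = 4, so a saddle point exists.

Yes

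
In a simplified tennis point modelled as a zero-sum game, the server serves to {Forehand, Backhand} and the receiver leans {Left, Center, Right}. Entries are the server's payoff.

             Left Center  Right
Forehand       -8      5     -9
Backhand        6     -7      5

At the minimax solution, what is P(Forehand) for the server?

6/13

Row minima: Forehand → -9, Backhand → -7; maximin = -7.
Column maxima: Left → 6, Center → 5, Right → 5; minimax = 5.
-7 ≠ 5, so there is no saddle point; optimal play is mixed.
Left is strictly dominated by Right (it gives the server strictly more in every row), so the receiver never plays it.
On the remaining 2×2 (Forehand, Backhand vs Center, Right):
Let the server play Forehand with probability p. Expected payoff against Center: 5p + (-7)(1−p) = 12p − 7; against Right: (-9)p + 5(1−p) = −14p + 5.
Setting these equal: 12p − 7 = −14p + 5 ⇒ 26p = 12 ⇒ p = 6/13, and the value is (12)·(6/13) − 7 = -19/13.
For the receiver: with q = P(Center), equating Forehand's and Backhand's payoffs gives 14q − 9 = −12q + 5 ⇒ q = 7/13.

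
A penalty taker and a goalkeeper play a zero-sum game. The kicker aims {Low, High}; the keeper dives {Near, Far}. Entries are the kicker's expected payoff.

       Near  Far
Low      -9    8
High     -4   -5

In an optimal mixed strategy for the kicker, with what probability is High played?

17/18

Row minima: Low → -9, High → -5; maximin = -5.
Column maxima: Near → -4, Far → 8; minimax = -4.
-5 ≠ -4, so there is no saddle point; optimal play is mixed.
Let the kicker play Low with probability p. Expected payoff against Near: (-9)p + (-4)(1−p) = −5p − 4; against Far: 8p + (-5)(1−p) = 13p − 5.
Setting these equal: −5p − 4 = 13p − 5 ⇒ −18p = -1 ⇒ p = 1/18, and the value is (-5)·(1/18) − 4 = -77/18.
For the keeper: with q = P(Near), equating Low's and High's payoffs gives −17q + 8 = q − 5 ⇒ q = 13/18.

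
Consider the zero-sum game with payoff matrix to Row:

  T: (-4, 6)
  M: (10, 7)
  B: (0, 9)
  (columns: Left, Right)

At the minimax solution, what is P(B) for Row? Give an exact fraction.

Row minima: T → -4, M → 7, B → 0; maximin = 7.
Column maxima: Left → 10, Right → 9; minimax = 9.
7 ≠ 9, so there is no saddle point; optimal play is mixed.
T is strictly dominated by M, so Row never plays it.
On the remaining 2×2 (M, B vs Left, Right):
Let Row play M with probability p. Expected payoff against Left: 10p + 0(1−p) = 10p; against Right: 7p + 9(1−p) = −2p + 9.
Setting these equal: 10p = −2p + 9 ⇒ 12p = 9 ⇒ p = 3/4, and the value is (10)·(3/4) = 15/2.
For Column: with q = P(Left), equating M's and B's payoffs gives 3q + 7 = −9q + 9 ⇒ q = 1/6.

1/4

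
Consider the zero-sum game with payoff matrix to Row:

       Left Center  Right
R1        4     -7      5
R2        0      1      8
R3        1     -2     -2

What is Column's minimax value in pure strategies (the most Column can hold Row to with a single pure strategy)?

1

Column maxima: Left → 4, Center → 1, Right → 8.
The smallest of these is 1.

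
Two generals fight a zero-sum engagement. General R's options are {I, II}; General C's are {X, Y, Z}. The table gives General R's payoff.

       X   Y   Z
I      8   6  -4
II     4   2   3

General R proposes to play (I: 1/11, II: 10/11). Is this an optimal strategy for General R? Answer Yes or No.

Against X this mix gives (1/11)·8 + (10/11)·4 = 48/11.
Against Y this mix gives (1/11)·6 + (10/11)·2 = 26/11.
Against Z this mix gives (1/11)·(-4) + (10/11)·3 = 26/11.
All of General C's active replies (Y, Z) yield 26/11, and no column does worse for General R. The mix makes General C indifferent and guarantees 26/11, so it is optimal.

Yes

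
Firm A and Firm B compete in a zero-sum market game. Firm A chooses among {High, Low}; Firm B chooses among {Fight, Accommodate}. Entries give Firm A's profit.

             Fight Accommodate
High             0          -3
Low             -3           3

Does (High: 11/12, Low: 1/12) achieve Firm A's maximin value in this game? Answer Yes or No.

No

Against Fight this mix gives (11/12)·0 + (1/12)·(-3) = -1/4.
Against Accommodate this mix gives (11/12)·(-3) + (1/12)·3 = -5/2.
Firm B will play Accommodate, holding Firm A to -5/2. Shifting weight toward the row that does better against Accommodate would raise this floor (the equalizing mix achieves -1 against both Accommodate and Fight), so the proposed strategy is not optimal.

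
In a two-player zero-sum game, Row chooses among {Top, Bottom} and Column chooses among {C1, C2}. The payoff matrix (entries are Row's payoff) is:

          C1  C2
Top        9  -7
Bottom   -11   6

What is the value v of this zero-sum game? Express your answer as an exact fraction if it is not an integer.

-23/33

Row minima: Top → -7, Bottom → -11; maximin = -7.
Column maxima: C1 → 9, C2 → 6; minimax = 6.
-7 ≠ 6, so there is no saddle point; optimal play is mixed.
Let Row play Top with probability p. Expected payoff against C1: 9p + (-11)(1−p) = 20p − 11; against C2: (-7)p + 6(1−p) = −13p + 6.
Setting these equal: 20p − 11 = −13p + 6 ⇒ 33p = 17 ⇒ p = 17/33, and the value is (20)·(17/33) − 11 = -23/33.
For Column: with q = P(C1), equating Top's and Bottom's payoffs gives 16q − 7 = −17q + 6 ⇒ q = 13/33.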